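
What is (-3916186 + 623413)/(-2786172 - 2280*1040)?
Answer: 99781/156284 ≈ 0.63846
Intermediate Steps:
(-3916186 + 623413)/(-2786172 - 2280*1040) = -3292773/(-2786172 - 2371200) = -3292773/(-5157372) = -3292773*(-1/5157372) = 99781/156284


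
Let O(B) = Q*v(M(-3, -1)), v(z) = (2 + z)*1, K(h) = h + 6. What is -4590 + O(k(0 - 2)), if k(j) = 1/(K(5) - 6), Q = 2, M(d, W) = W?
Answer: -4588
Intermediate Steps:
K(h) = 6 + h
v(z) = 2 + z
k(j) = 1/5 (k(j) = 1/((6 + 5) - 6) = 1/(11 - 6) = 1/5)
O(B) = 2 (O(B) = 2*(2 - 1) = 2*1 = 2)
-4590 + O(k(0 - 2)) = -4590 + 2 = -4588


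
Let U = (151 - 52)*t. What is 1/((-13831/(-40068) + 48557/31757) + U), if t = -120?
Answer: -1272439476/15114196161937 ≈ -8.4188e-5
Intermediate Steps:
U = -11880 (U = (151 - 52)*(-120) = 99*(-120) = -11880)
1/((-13831/(-40068) + 48557/31757) + U) = 1/((-13831/(-40068) + 48557/31757) - 11880) = 1/((-13831*(-1/40068) + 48557*(1/31757)) - 11880) = 1/((13831/40068 + 48557/31757) - 11880) = 1/(2384812943/1272439476 - 11880) = 1/(-15114196161937/1272439476) = -1272439476/15114196161937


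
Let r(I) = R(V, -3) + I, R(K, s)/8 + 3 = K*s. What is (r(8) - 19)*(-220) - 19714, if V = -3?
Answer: -27854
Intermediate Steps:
R(K, s) = -24 + 8*K*s (R(K, s) = -24 + 8*(K*s) = -24 + 8*K*s)
r(I) = 48 + I (r(I) = (-24 + 8*(-3)*(-3)) + I = (-24 + 72) + I = 48 + I)
(r(8) - 19)*(-220) - 19714 = ((48 + 8) - 19)*(-220) - 19714 = (56 - 19)*(-220) - 19714 = 37*(-220) - 19714 = -8140 - 19714 = -27854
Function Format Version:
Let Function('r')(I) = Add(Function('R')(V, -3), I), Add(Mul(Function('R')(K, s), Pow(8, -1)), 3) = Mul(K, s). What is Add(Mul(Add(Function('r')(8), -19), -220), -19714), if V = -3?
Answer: -27854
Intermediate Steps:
Function('R')(K, s) = Add(-24, Mul(8, K, s)) (Function('R')(K, s) = Add(-24, Mul(8, Mul(K, s))) = Add(-24, Mul(8, K, s)))
Function('r')(I) = Add(48, I) (Function('r')(I) = Add(Add(-24, Mul(8, -3, -3)), I) = Add(Add(-24, 72), I) = Add(48, I))
Add(Mul(Add(Function('r')(8), -19), -220), -19714) = Add(Mul(Add(Add(48, 8), -19), -220), -19714) = Add(Mul(Add(56, -19), -220), -19714) = Add(Mul(37, -220), -19714) = Add(-8140, -19714) = -27854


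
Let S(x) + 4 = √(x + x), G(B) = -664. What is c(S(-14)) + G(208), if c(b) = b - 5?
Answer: -673 + 2*I*√7 ≈ -673.0 + 5.2915*I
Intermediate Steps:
S(x) = -4 + √2*√x (S(x) = -4 + √(x + x) = -4 + √(2*x) = -4 + √2*√x)
c(b) = -5 + b
c(S(-14)) + G(208) = (-5 + (-4 + √2*√(-14))) - 664 = (-5 + (-4 + √2*(I*√14))) - 664 = (-5 + (-4 + 2*I*√7)) - 664 = (-9 + 2*I*√7) - 664 = -673 + 2*I*√7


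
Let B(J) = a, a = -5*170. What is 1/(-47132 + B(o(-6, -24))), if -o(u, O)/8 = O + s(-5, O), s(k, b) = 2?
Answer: -1/47982 ≈ -2.0841e-5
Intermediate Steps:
a = -850
o(u, O) = -16 - 8*O (o(u, O) = -8*(O + 2) = -8*(2 + O) = -16 - 8*O)
B(J) = -850
1/(-47132 + B(o(-6, -24))) = 1/(-47132 - 850) = 1/(-47982) = -1/47982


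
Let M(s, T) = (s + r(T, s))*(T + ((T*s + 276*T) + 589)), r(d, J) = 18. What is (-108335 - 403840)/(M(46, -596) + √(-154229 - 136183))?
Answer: 174748646800/4190765810563 + 170725*I*√8067/8381531621126 ≈ 0.041699 + 1.8295e-6*I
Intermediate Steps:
M(s, T) = (18 + s)*(589 + 277*T + T*s) (M(s, T) = (s + 18)*(T + ((T*s + 276*T) + 589)) = (18 + s)*(T + ((276*T + T*s) + 589)) = (18 + s)*(T + (589 + 276*T + T*s)) = (18 + s)*(589 + 277*T + T*s))
(-108335 - 403840)/(M(46, -596) + √(-154229 - 136183)) = (-108335 - 403840)/((10602 + 589*46 + 4986*(-596) - 596*46² + 295*(-596)*46) + √(-154229 - 136183)) = -512175/((10602 + 27094 - 2971656 - 596*2116 - 8087720) + √(-290412)) = -512175/((10602 + 27094 - 2971656 - 1261136 - 8087720) + 6*I*√8067) = -512175/(-12282816 + 6*I*√8067)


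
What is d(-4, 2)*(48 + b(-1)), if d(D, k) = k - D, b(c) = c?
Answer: 282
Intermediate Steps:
d(-4, 2)*(48 + b(-1)) = (2 - 1*(-4))*(48 - 1) = (2 + 4)*47 = 6*47 = 282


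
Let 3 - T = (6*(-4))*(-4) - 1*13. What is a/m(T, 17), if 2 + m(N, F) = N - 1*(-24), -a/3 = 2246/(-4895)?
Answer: -3369/141955 ≈ -0.023733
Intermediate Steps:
a = 6738/4895 (a = -6738/(-4895) = -6738*(-1)/4895 = -3*(-2246/4895) = 6738/4895 ≈ 1.3765)
T = -80 (T = 3 - ((6*(-4))*(-4) - 1*13) = 3 - (-24*(-4) - 13) = 3 - (96 - 13) = 3 - 1*83 = 3 - 83 = -80)
m(N, F) = 22 + N (m(N, F) = -2 + (N - 1*(-24)) = -2 + (N + 24) = -2 + (24 + N) = 22 + N)
a/m(T, 17) = 6738/(4895*(22 - 80)) = (6738/4895)/(-58) = (6738/4895)*(-1/58) = -3369/141955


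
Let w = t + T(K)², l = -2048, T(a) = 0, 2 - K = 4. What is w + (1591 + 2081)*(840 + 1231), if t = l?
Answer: 7602664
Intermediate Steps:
K = -2 (K = 2 - 1*4 = 2 - 4 = -2)
t = -2048
w = -2048 (w = -2048 + 0² = -2048 + 0 = -2048)
w + (1591 + 2081)*(840 + 1231) = -2048 + (1591 + 2081)*(840 + 1231) = -2048 + 3672*2071 = -2048 + 7604712 = 7602664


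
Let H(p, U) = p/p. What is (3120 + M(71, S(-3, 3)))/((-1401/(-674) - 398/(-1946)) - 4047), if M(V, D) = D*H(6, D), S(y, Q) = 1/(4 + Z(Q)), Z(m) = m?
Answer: -2046195926/2652533395 ≈ -0.77141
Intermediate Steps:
H(p, U) = 1
S(y, Q) = 1/(4 + Q)
M(V, D) = D (M(V, D) = D*1 = D)
(3120 + M(71, S(-3, 3)))/((-1401/(-674) - 398/(-1946)) - 4047) = (3120 + 1/(4 + 3))/((-1401/(-674) - 398/(-1946)) - 4047) = (3120 + 1/7)/((-1401*(-1/674) - 398*(-1/1946)) - 4047) = (3120 + ⅐)/((1401/674 + 199/973) - 4047) = 21841/(7*(1497299/655802 - 4047)) = 21841/(7*(-2652533395/655802)) = (21841/7)*(-655802/2652533395) = -2046195926/2652533395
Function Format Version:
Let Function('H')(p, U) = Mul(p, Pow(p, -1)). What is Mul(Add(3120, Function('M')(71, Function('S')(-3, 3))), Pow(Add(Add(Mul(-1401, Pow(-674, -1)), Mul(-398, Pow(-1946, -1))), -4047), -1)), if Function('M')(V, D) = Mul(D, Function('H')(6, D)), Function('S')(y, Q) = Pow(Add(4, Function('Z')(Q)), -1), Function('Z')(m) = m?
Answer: Rational(-2046195926, 2652533395) ≈ -0.77141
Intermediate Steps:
Function('H')(p, U) = 1
Function('S')(y, Q) = Pow(Add(4, Q), -1)
Function('M')(V, D) = D (Function('M')(V, D) = Mul(D, 1) = D)
Mul(Add(3120, Function('M')(71, Function('S')(-3, 3))), Pow(Add(Add(Mul(-1401, Pow(-674, -1)), Mul(-398, Pow(-1946, -1))), -4047), -1)) = Mul(Add(3120, Pow(Add(4, 3), -1)), Pow(Add(Add(Mul(-1401, Pow(-674, -1)), Mul(-398, Pow(-1946, -1))), -4047), -1)) = Mul(Add(3120, Pow(7, -1)), Pow(Add(Add(Mul(-1401, Rational(-1, 674)), Mul(-398, Rational(-1, 1946))), -4047), -1)) = Mul(Add(3120, Rational(1, 7)), Pow(Add(Add(Rational(1401, 674), Rational(199, 973)), -4047), -1)) = Mul(Rational(21841, 7), Pow(Add(Rational(1497299, 655802), -4047), -1)) = Mul(Rational(21841, 7), Pow(Rational(-2652533395, 655802), -1)) = Mul(Rational(21841, 7), Rational(-655802, 2652533395)) = Rational(-2046195926, 2652533395)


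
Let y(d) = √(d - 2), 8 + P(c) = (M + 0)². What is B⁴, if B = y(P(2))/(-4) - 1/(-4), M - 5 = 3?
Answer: 3241/256 - 165*√6/64 ≈ 6.3451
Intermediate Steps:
M = 8 (M = 5 + 3 = 8)
P(c) = 56 (P(c) = -8 + (8 + 0)² = -8 + 8² = -8 + 64 = 56)
y(d) = √(-2 + d)
B = ¼ - 3*√6/4 (B = √(-2 + 56)/(-4) - 1/(-4) = √54*(-¼) - 1*(-¼) = (3*√6)*(-¼) + ¼ = -3*√6/4 + ¼ = ¼ - 3*√6/4 ≈ -1.5871)
B⁴ = (¼ - 3*√6/4)⁴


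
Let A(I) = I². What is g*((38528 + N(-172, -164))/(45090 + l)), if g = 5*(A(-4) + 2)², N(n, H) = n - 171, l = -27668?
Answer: 30929850/8711 ≈ 3550.7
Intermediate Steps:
N(n, H) = -171 + n
g = 1620 (g = 5*((-4)² + 2)² = 5*(16 + 2)² = 5*18² = 5*324 = 1620)
g*((38528 + N(-172, -164))/(45090 + l)) = 1620*((38528 + (-171 - 172))/(45090 - 27668)) = 1620*((38528 - 343)/17422) = 1620*(38185*(1/17422)) = 1620*(38185/17422) = 30929850/8711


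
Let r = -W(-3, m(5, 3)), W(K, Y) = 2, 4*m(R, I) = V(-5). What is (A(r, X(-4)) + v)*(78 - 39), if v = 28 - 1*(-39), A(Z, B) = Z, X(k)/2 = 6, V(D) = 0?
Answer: 2535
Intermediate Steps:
m(R, I) = 0 (m(R, I) = (1/4)*0 = 0)
X(k) = 12 (X(k) = 2*6 = 12)
r = -2 (r = -1*2 = -2)
v = 67 (v = 28 + 39 = 67)
(A(r, X(-4)) + v)*(78 - 39) = (-2 + 67)*(78 - 39) = 65*39 = 2535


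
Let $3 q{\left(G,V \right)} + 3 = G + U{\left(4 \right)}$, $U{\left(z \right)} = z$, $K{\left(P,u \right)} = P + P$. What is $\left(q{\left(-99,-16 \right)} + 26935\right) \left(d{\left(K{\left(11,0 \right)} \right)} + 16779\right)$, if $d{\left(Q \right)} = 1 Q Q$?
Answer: $\frac{1393244941}{3} \approx 4.6441 \cdot 10^{8}$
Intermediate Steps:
$K{\left(P,u \right)} = 2 P$
$d{\left(Q \right)} = Q^{2}$ ($d{\left(Q \right)} = Q Q = Q^{2}$)
$q{\left(G,V \right)} = \frac{1}{3} + \frac{G}{3}$ ($q{\left(G,V \right)} = -1 + \frac{G + 4}{3} = -1 + \frac{4 + G}{3} = -1 + \left(\frac{4}{3} + \frac{G}{3}\right) = \frac{1}{3} + \frac{G}{3}$)
$\left(q{\left(-99,-16 \right)} + 26935\right) \left(d{\left(K{\left(11,0 \right)} \right)} + 16779\right) = \left(\left(\frac{1}{3} + \frac{1}{3} \left(-99\right)\right) + 26935\right) \left(\left(2 \cdot 11\right)^{2} + 16779\right) = \left(\left(\frac{1}{3} - 33\right) + 26935\right) \left(22^{2} + 16779\right) = \left(- \frac{98}{3} + 26935\right) \left(484 + 16779\right) = \frac{80707}{3} \cdot 17263 = \frac{1393244941}{3}$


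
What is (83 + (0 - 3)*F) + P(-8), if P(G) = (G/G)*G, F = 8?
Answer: 51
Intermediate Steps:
P(G) = G (P(G) = 1*G = G)
(83 + (0 - 3)*F) + P(-8) = (83 + (0 - 3)*8) - 8 = (83 - 3*8) - 8 = (83 - 24) - 8 = 59 - 8 = 51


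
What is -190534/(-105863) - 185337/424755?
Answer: 6812215371/4996204285 ≈ 1.3635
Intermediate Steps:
-190534/(-105863) - 185337/424755 = -190534*(-1/105863) - 185337*1/424755 = 190534/105863 - 20593/47195 = 6812215371/4996204285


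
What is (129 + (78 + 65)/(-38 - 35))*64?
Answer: 593536/73 ≈ 8130.6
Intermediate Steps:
(129 + (78 + 65)/(-38 - 35))*64 = (129 + 143/(-73))*64 = (129 + 143*(-1/73))*64 = (129 - 143/73)*64 = (9274/73)*64 = 593536/73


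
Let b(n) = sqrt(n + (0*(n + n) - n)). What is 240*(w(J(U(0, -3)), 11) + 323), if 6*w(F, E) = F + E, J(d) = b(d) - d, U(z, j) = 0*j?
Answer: 77960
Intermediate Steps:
U(z, j) = 0
b(n) = 0 (b(n) = sqrt(n + (0*(2*n) - n)) = sqrt(n + (0 - n)) = sqrt(n - n) = sqrt(0) = 0)
J(d) = -d (J(d) = 0 - d = -d)
w(F, E) = E/6 + F/6 (w(F, E) = (F + E)/6 = (E + F)/6 = E/6 + F/6)
240*(w(J(U(0, -3)), 11) + 323) = 240*(((1/6)*11 + (-1*0)/6) + 323) = 240*((11/6 + (1/6)*0) + 323) = 240*((11/6 + 0) + 323) = 240*(11/6 + 323) = 240*(1949/6) = 77960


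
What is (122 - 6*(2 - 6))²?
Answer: 21316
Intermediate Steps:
(122 - 6*(2 - 6))² = (122 - 6*(-4))² = (122 + 24)² = 146² = 21316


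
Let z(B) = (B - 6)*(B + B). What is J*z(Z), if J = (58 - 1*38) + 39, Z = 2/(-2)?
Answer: 826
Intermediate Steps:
Z = -1 (Z = 2*(-1/2) = -1)
J = 59 (J = (58 - 38) + 39 = 20 + 39 = 59)
z(B) = 2*B*(-6 + B) (z(B) = (-6 + B)*(2*B) = 2*B*(-6 + B))
J*z(Z) = 59*(2*(-1)*(-6 - 1)) = 59*(2*(-1)*(-7)) = 59*14 = 826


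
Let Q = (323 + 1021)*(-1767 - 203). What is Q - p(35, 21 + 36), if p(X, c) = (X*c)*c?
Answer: -2761395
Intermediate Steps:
p(X, c) = X*c²
Q = -2647680 (Q = 1344*(-1970) = -2647680)
Q - p(35, 21 + 36) = -2647680 - 35*(21 + 36)² = -2647680 - 35*57² = -2647680 - 35*3249 = -2647680 - 1*113715 = -2647680 - 113715 = -2761395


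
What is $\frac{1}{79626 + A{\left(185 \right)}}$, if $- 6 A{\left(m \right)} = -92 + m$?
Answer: $\frac{2}{159221} \approx 1.2561 \cdot 10^{-5}$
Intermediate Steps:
$A{\left(m \right)} = \frac{46}{3} - \frac{m}{6}$ ($A{\left(m \right)} = - \frac{-92 + m}{6} = \frac{46}{3} - \frac{m}{6}$)
$\frac{1}{79626 + A{\left(185 \right)}} = \frac{1}{79626 + \left(\frac{46}{3} - \frac{185}{6}\right)} = \frac{1}{79626 - \frac{31}{2}} = \frac{1}{\frac{159221}{2}} = \frac{2}{159221}$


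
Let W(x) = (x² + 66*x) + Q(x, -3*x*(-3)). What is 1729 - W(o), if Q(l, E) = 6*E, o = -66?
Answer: 5293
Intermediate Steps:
W(x) = x² + 120*x (W(x) = (x² + 66*x) + 6*(-3*x*(-3)) = (x² + 66*x) + 6*(9*x) = (x² + 66*x) + 54*x = x² + 120*x)
1729 - W(o) = 1729 - (-66)*(120 - 66) = 1729 - (-66)*54 = 1729 - 1*(-3564) = 1729 + 3564 = 5293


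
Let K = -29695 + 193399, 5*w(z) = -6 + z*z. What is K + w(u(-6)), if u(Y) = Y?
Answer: 163710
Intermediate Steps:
w(z) = -6/5 + z²/5 (w(z) = (-6 + z*z)/5 = (-6 + z²)/5 = -6/5 + z²/5)
K = 163704
K + w(u(-6)) = 163704 + (-6/5 + (⅕)*(-6)²) = 163704 + (-6/5 + (⅕)*36) = 163704 + (-6/5 + 36/5) = 163704 + 6 = 163710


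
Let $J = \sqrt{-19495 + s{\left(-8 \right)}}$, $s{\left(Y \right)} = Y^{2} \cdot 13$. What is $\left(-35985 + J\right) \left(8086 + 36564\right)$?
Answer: $-1606730250 + 44650 i \sqrt{18663} \approx -1.6067 \cdot 10^{9} + 6.0998 \cdot 10^{6} i$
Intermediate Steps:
$s{\left(Y \right)} = 13 Y^{2}$
$J = i \sqrt{18663}$ ($J = \sqrt{-19495 + 13 \left(-8\right)^{2}} = \sqrt{-19495 + 13 \cdot 64} = \sqrt{-19495 + 832} = \sqrt{-18663} = i \sqrt{18663} \approx 136.61 i$)
$\left(-35985 + J\right) \left(8086 + 36564\right) = \left(-35985 + i \sqrt{18663}\right) \left(8086 + 36564\right) = \left(-35985 + i \sqrt{18663}\right) 44650 = -1606730250 + 44650 i \sqrt{18663}$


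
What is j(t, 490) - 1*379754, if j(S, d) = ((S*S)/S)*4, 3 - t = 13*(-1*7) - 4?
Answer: -379362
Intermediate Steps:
t = 98 (t = 3 - (13*(-1*7) - 4) = 3 - (13*(-7) - 4) = 3 - (-91 - 4) = 3 - 1*(-95) = 3 + 95 = 98)
j(S, d) = 4*S (j(S, d) = (S²/S)*4 = S*4 = 4*S)
j(t, 490) - 1*379754 = 4*98 - 1*379754 = 392 - 379754 = -379362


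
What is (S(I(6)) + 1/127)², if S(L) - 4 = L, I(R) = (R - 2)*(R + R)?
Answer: 43626025/16129 ≈ 2704.8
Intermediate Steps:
I(R) = 2*R*(-2 + R) (I(R) = (-2 + R)*(2*R) = 2*R*(-2 + R))
S(L) = 4 + L
(S(I(6)) + 1/127)² = ((4 + 2*6*(-2 + 6)) + 1/127)² = ((4 + 2*6*4) + 1/127)² = ((4 + 48) + 1/127)² = (52 + 1/127)² = (6605/127)² = 43626025/16129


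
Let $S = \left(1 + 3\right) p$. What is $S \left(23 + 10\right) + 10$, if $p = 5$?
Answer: $670$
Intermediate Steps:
$S = 20$ ($S = \left(1 + 3\right) 5 = 4 \cdot 5 = 20$)
$S \left(23 + 10\right) + 10 = 20 \left(23 + 10\right) + 10 = 20 \cdot 33 + 10 = 660 + 10 = 670$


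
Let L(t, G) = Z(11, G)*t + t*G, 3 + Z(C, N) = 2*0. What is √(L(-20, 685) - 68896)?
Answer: 2*I*√20634 ≈ 287.29*I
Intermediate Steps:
Z(C, N) = -3 (Z(C, N) = -3 + 2*0 = -3 + 0 = -3)
L(t, G) = -3*t + G*t (L(t, G) = -3*t + t*G = -3*t + G*t)
√(L(-20, 685) - 68896) = √(-20*(-3 + 685) - 68896) = √(-20*682 - 68896) = √(-13640 - 68896) = √(-82536) = 2*I*√20634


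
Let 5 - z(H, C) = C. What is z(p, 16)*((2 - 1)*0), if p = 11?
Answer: 0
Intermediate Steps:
z(H, C) = 5 - C
z(p, 16)*((2 - 1)*0) = (5 - 1*16)*((2 - 1)*0) = (5 - 16)*(1*0) = -11*0 = 0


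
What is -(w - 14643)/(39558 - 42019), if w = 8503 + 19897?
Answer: 13757/2461 ≈ 5.5900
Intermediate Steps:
w = 28400
-(w - 14643)/(39558 - 42019) = -(28400 - 14643)/(39558 - 42019) = -13757/(-2461) = -13757*(-1)/2461 = -1*(-13757/2461) = 13757/2461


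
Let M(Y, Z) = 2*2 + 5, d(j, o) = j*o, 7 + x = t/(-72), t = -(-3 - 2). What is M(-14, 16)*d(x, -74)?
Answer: 18833/4 ≈ 4708.3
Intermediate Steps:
t = 5 (t = -1*(-5) = 5)
x = -509/72 (x = -7 + 5/(-72) = -7 + 5*(-1/72) = -7 - 5/72 = -509/72 ≈ -7.0694)
M(Y, Z) = 9 (M(Y, Z) = 4 + 5 = 9)
M(-14, 16)*d(x, -74) = 9*(-509/72*(-74)) = 9*(18833/36) = 18833/4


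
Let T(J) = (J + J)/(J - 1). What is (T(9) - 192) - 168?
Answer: -1431/4 ≈ -357.75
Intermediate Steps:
T(J) = 2*J/(-1 + J) (T(J) = (2*J)/(-1 + J) = 2*J/(-1 + J))
(T(9) - 192) - 168 = (2*9/(-1 + 9) - 192) - 168 = (2*9/8 - 192) - 168 = (2*9*(⅛) - 192) - 168 = (9/4 - 192) - 168 = -759/4 - 168 = -1431/4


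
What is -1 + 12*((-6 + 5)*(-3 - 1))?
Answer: 47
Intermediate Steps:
-1 + 12*((-6 + 5)*(-3 - 1)) = -1 + 12*(-1*(-4)) = -1 + 12*4 = -1 + 48 = 47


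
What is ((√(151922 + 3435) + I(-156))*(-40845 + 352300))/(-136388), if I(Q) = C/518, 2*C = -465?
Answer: 144826575/141297968 - 311455*√155357/136388 ≈ -899.06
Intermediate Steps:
C = -465/2 (C = (½)*(-465) = -465/2 ≈ -232.50)
I(Q) = -465/1036 (I(Q) = -465/2/518 = -465/2*1/518 = -465/1036)
((√(151922 + 3435) + I(-156))*(-40845 + 352300))/(-136388) = ((√(151922 + 3435) - 465/1036)*(-40845 + 352300))/(-136388) = ((√155357 - 465/1036)*311455)*(-1/136388) = ((-465/1036 + √155357)*311455)*(-1/136388) = (-144826575/1036 + 311455*√155357)*(-1/136388) = 144826575/141297968 - 311455*√155357/136388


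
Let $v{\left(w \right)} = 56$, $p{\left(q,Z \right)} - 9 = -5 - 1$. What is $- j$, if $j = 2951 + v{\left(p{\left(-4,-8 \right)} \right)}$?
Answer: $-3007$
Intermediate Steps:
$p{\left(q,Z \right)} = 3$ ($p{\left(q,Z \right)} = 9 - 6 = 3$)
$j = 3007$ ($j = 2951 + 56 = 3007$)
$- j = \left(-1\right) 3007 = -3007$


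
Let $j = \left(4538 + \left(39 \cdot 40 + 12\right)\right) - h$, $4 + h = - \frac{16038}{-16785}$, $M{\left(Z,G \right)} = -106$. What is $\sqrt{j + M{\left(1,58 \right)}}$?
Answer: $\frac{\sqrt{20893852370}}{1865} \approx 77.505$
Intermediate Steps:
$h = - \frac{5678}{1865}$ ($h = -4 - \frac{16038}{-16785} = -4 - - \frac{1782}{1865} = -4 + \frac{1782}{1865} = - \frac{5678}{1865} \approx -3.0445$)
$j = \frac{11400828}{1865}$ ($j = \left(4538 + \left(39 \cdot 40 + 12\right)\right) - - \frac{5678}{1865} = \left(4538 + \left(1560 + 12\right)\right) + \frac{5678}{1865} = \left(4538 + 1572\right) + \frac{5678}{1865} = 6110 + \frac{5678}{1865} = \frac{11400828}{1865} \approx 6113.0$)
$\sqrt{j + M{\left(1,58 \right)}} = \sqrt{\frac{11400828}{1865} - 106} = \sqrt{\frac{11203138}{1865}} = \frac{\sqrt{20893852370}}{1865}$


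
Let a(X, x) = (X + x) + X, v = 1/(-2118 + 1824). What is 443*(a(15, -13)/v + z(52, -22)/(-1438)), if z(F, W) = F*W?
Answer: -1591694570/719 ≈ -2.2138e+6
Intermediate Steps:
v = -1/294 (v = 1/(-294) = -1/294 ≈ -0.0034014)
a(X, x) = x + 2*X
443*(a(15, -13)/v + z(52, -22)/(-1438)) = 443*((-13 + 2*15)/(-1/294) + (52*(-22))/(-1438)) = 443*((-13 + 30)*(-294) - 1144*(-1/1438)) = 443*(17*(-294) + 572/719) = 443*(-4998 + 572/719) = 443*(-3592990/719) = -1591694570/719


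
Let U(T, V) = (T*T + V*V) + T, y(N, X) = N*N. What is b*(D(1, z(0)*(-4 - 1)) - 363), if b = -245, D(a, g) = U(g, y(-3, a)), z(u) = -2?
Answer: 42140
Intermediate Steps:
y(N, X) = N²
U(T, V) = T + T² + V² (U(T, V) = (T² + V²) + T = T + T² + V²)
D(a, g) = 81 + g + g² (D(a, g) = g + g² + ((-3)²)² = g + g² + 9² = g + g² + 81 = 81 + g + g²)
b*(D(1, z(0)*(-4 - 1)) - 363) = -245*((81 - 2*(-4 - 1) + (-2*(-4 - 1))²) - 363) = -245*((81 - 2*(-5) + (-2*(-5))²) - 363) = -245*((81 + 10 + 10²) - 363) = -245*((81 + 10 + 100) - 363) = -245*(191 - 363) = -245*(-172) = 42140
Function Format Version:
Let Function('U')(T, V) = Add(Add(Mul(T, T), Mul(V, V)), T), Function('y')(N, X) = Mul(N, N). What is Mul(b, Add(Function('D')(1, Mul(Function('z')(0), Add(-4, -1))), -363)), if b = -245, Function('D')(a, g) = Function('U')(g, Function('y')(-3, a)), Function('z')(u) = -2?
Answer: 42140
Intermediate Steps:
Function('y')(N, X) = Pow(N, 2)
Function('U')(T, V) = Add(T, Pow(T, 2), Pow(V, 2)) (Function('U')(T, V) = Add(Add(Pow(T, 2), Pow(V, 2)), T) = Add(T, Pow(T, 2), Pow(V, 2)))
Function('D')(a, g) = Add(81, g, Pow(g, 2)) (Function('D')(a, g) = Add(g, Pow(g, 2), Pow(Pow(-3, 2), 2)) = Add(g, Pow(g, 2), Pow(9, 2)) = Add(g, Pow(g, 2), 81) = Add(81, g, Pow(g, 2)))
Mul(b, Add(Function('D')(1, Mul(Function('z')(0), Add(-4, -1))), -363)) = Mul(-245, Add(Add(81, Mul(-2, Add(-4, -1)), Pow(Mul(-2, Add(-4, -1)), 2)), -363)) = Mul(-245, Add(Add(81, Mul(-2, -5), Pow(Mul(-2, -5), 2)), -363)) = Mul(-245, Add(Add(81, 10, Pow(10, 2)), -363)) = Mul(-245, Add(Add(81, 10, 100), -363)) = Mul(-245, Add(191, -363)) = Mul(-245, -172) = 42140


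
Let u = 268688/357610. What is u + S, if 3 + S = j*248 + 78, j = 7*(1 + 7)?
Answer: 2496788559/178805 ≈ 13964.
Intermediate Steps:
u = 134344/178805 (u = 268688*(1/357610) = 134344/178805 ≈ 0.75134)
j = 56 (j = 7*8 = 56)
S = 13963 (S = -3 + (56*248 + 78) = -3 + (13888 + 78) = -3 + 13966 = 13963)
u + S = 134344/178805 + 13963 = 2496788559/178805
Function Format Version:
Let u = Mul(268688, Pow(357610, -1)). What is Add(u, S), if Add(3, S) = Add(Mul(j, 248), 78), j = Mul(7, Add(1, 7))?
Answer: Rational(2496788559, 178805) ≈ 13964.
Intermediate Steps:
u = Rational(134344, 178805) (u = Mul(268688, Rational(1, 357610)) = Rational(134344, 178805) ≈ 0.75134)
j = 56 (j = Mul(7, 8) = 56)
S = 13963 (S = Add(-3, Add(Mul(56, 248), 78)) = Add(-3, Add(13888, 78)) = Add(-3, 13966) = 13963)
Add(u, S) = Add(Rational(134344, 178805), 13963) = Rational(2496788559, 178805)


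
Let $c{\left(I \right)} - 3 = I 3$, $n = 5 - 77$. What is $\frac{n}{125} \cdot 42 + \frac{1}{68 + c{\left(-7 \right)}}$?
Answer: $- \frac{6043}{250} \approx -24.172$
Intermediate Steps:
$n = -72$
$c{\left(I \right)} = 3 + 3 I$ ($c{\left(I \right)} = 3 + I 3 = 3 + 3 I$)
$\frac{n}{125} \cdot 42 + \frac{1}{68 + c{\left(-7 \right)}} = - \frac{72}{125} \cdot 42 + \frac{1}{68 + \left(3 + 3 \left(-7\right)\right)} = \left(-72\right) \frac{1}{125} \cdot 42 + \frac{1}{68 + \left(3 - 21\right)} = \left(- \frac{72}{125}\right) 42 + \frac{1}{68 - 18} = - \frac{3024}{125} + \frac{1}{50} = - \frac{6043}{250}$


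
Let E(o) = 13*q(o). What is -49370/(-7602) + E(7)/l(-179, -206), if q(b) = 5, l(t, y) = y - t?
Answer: 139810/34209 ≈ 4.0869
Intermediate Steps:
E(o) = 65 (E(o) = 13*5 = 65)
-49370/(-7602) + E(7)/l(-179, -206) = -49370/(-7602) + 65/(-206 - 1*(-179)) = -49370*(-1/7602) + 65/(-206 + 179) = 24685/3801 + 65/(-27) = 24685/3801 + 65*(-1/27) = 24685/3801 - 65/27 = 139810/34209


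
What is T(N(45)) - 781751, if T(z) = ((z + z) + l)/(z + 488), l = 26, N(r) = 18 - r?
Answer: -360387239/461 ≈ -7.8175e+5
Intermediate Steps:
T(z) = (26 + 2*z)/(488 + z) (T(z) = ((z + z) + 26)/(z + 488) = (2*z + 26)/(488 + z) = (26 + 2*z)/(488 + z))
T(N(45)) - 781751 = 2*(13 + (18 - 1*45))/(488 + (18 - 1*45)) - 781751 = 2*(13 + (18 - 45))/(488 + (18 - 45)) - 781751 = 2*(13 - 27)/(488 - 27) - 781751 = 2*(-14)/461 - 781751 = 2*(1/461)*(-14) - 781751 = -28/461 - 781751 = -360387239/461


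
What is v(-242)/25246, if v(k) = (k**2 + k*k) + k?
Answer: 58443/12623 ≈ 4.6299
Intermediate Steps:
v(k) = k + 2*k**2 (v(k) = (k**2 + k**2) + k = 2*k**2 + k = k + 2*k**2)
v(-242)/25246 = -242*(1 + 2*(-242))/25246 = -242*(1 - 484)*(1/25246) = -242*(-483)*(1/25246) = 116886*(1/25246) = 58443/12623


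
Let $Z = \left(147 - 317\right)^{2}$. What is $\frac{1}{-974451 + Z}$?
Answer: $- \frac{1}{945551} \approx -1.0576 \cdot 10^{-6}$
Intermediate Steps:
$Z = 28900$ ($Z = \left(-170\right)^{2} = 28900$)
$\frac{1}{-974451 + Z} = \frac{1}{-974451 + 28900} = \frac{1}{-945551} = - \frac{1}{945551}$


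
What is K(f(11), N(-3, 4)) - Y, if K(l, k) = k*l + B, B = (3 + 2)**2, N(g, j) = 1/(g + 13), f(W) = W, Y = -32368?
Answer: 323941/10 ≈ 32394.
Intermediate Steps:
N(g, j) = 1/(13 + g)
B = 25 (B = 5**2 = 25)
K(l, k) = 25 + k*l (K(l, k) = k*l + 25 = 25 + k*l)
K(f(11), N(-3, 4)) - Y = (25 + 11/(13 - 3)) - 1*(-32368) = (25 + 11/10) + 32368 = 261/10 + 32368 = 323941/10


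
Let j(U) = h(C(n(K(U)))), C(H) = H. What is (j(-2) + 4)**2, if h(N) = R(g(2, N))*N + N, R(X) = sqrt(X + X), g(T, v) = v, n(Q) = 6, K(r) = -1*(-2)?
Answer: 532 + 240*sqrt(3) ≈ 947.69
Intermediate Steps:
K(r) = 2
R(X) = sqrt(2)*sqrt(X) (R(X) = sqrt(2*X) = sqrt(2)*sqrt(X))
h(N) = N + sqrt(2)*N**(3/2) (h(N) = (sqrt(2)*sqrt(N))*N + N = sqrt(2)*N**(3/2) + N = N + sqrt(2)*N**(3/2))
j(U) = 6 + 12*sqrt(3) (j(U) = 6 + sqrt(2)*6**(3/2) = 6 + sqrt(2)*(6*sqrt(6)) = 6 + 12*sqrt(3))
(j(-2) + 4)**2 = ((6 + 12*sqrt(3)) + 4)**2 = (10 + 12*sqrt(3))**2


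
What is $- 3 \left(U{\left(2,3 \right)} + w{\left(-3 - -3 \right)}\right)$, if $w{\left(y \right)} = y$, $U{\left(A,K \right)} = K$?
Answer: $-9$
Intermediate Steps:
$- 3 \left(U{\left(2,3 \right)} + w{\left(-3 - -3 \right)}\right) = - 3 \left(3 - 0\right) = - 3 \left(3 + \left(-3 + 3\right)\right) = - 3 \left(3 + 0\right) = \left(-3\right) 3 = -9$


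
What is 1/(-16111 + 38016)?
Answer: 1/21905 ≈ 4.5652e-5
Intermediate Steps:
1/(-16111 + 38016) = 1/21905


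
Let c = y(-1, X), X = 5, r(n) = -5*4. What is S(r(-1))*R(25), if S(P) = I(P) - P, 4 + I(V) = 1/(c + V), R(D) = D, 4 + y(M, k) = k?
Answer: 7575/19 ≈ 398.68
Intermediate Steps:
r(n) = -20
y(M, k) = -4 + k
c = 1 (c = -4 + 5 = 1)
I(V) = -4 + 1/(1 + V)
S(P) = -P + (-3 - 4*P)/(1 + P) (S(P) = (-3 - 4*P)/(1 + P) - P = -P + (-3 - 4*P)/(1 + P))
S(r(-1))*R(25) = ((-3 - 1*(-20)² - 5*(-20))/(1 - 20))*25 = ((-3 - 1*400 + 100)/(-19))*25 = -(-3 - 400 + 100)/19*25 = -1/19*(-303)*25 = (303/19)*25 = 7575/19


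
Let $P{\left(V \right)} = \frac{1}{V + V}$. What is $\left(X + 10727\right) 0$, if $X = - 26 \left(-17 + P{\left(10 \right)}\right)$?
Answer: $0$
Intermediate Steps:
$P{\left(V \right)} = \frac{1}{2 V}$
$X = \frac{4407}{10}$ ($X = - 26 \left(-17 + \frac{1}{2 \cdot 10}\right) = - 26 \left(-17 + \frac{1}{2} \cdot \frac{1}{10}\right) = - 26 \left(-17 + \frac{1}{20}\right) = \left(-26\right) \left(- \frac{339}{20}\right) = \frac{4407}{10} \approx 440.7$)
$\left(X + 10727\right) 0 = \left(\frac{4407}{10} + 10727\right) 0 = \frac{111677}{10} \cdot 0 = 0$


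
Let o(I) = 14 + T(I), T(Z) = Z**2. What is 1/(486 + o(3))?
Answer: 1/509 ≈ 0.0019646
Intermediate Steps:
o(I) = 14 + I**2
1/(486 + o(3)) = 1/(486 + (14 + 3**2)) = 1/(486 + (14 + 9)) = 1/(486 + 23) = 1/509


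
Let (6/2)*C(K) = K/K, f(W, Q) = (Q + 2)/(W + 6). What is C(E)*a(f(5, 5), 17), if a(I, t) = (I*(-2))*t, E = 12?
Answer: -238/33 ≈ -7.2121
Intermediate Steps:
f(W, Q) = (2 + Q)/(6 + W)
C(K) = ⅓ (C(K) = (K/K)/3 = (⅓)*1 = ⅓)
a(I, t) = -2*I*t (a(I, t) = (-2*I)*t = -2*I*t)
C(E)*a(f(5, 5), 17) = (-2*(2 + 5)/(6 + 5)*17)/3 = (-2*7/11*17)/3 = (⅓)*(-238/11) = -238/33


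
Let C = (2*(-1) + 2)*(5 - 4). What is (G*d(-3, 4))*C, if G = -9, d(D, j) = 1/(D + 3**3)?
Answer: 0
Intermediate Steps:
d(D, j) = 1/(27 + D) (d(D, j) = 1/(D + 27) = 1/(27 + D))
C = 0 (C = (-2 + 2)*1 = 0*1 = 0)
(G*d(-3, 4))*C = -9/(27 - 3)*0 = -9/24*0 = -9*1/24*0 = -3/8*0 = 0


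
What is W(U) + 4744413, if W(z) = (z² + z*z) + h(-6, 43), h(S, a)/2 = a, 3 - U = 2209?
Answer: 14477371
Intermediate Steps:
U = -2206 (U = 3 - 1*2209 = 3 - 2209 = -2206)
h(S, a) = 2*a
W(z) = 86 + 2*z² (W(z) = (z² + z*z) + 2*43 = (z² + z²) + 86 = 2*z² + 86 = 86 + 2*z²)
W(U) + 4744413 = (86 + 2*(-2206)²) + 4744413 = (86 + 2*4866436) + 4744413 = (86 + 9732872) + 4744413 = 9732958 + 4744413 = 14477371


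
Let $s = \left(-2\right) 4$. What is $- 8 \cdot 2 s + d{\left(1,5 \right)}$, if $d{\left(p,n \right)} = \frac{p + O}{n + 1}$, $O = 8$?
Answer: $\frac{259}{2} \approx 129.5$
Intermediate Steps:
$s = -8$
$d{\left(p,n \right)} = \frac{8 + p}{1 + n}$ ($d{\left(p,n \right)} = \frac{p + 8}{n + 1} = \frac{8 + p}{1 + n}$)
$- 8 \cdot 2 s + d{\left(1,5 \right)} = - 8 \cdot 2 \left(-8\right) + \frac{8 + 1}{1 + 5} = \left(-8\right) \left(-16\right) + \frac{1}{6} \cdot 9 = 128 + \frac{1}{6} \cdot 9 = 128 + \frac{3}{2} = \frac{259}{2}$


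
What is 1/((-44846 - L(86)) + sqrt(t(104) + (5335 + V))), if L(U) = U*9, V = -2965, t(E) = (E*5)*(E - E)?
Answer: -4562/208118203 - sqrt(2370)/2081182030 ≈ -2.1944e-5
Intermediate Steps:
t(E) = 0 (t(E) = (5*E)*0 = 0)
L(U) = 9*U
1/((-44846 - L(86)) + sqrt(t(104) + (5335 + V))) = 1/((-44846 - 9*86) + sqrt(0 + (5335 - 2965))) = 1/((-44846 - 1*774) + sqrt(0 + 2370)) = 1/((-44846 - 774) + sqrt(2370)) = 1/(-45620 + sqrt(2370))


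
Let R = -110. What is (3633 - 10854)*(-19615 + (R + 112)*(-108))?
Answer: 143199651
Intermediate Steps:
(3633 - 10854)*(-19615 + (R + 112)*(-108)) = (3633 - 10854)*(-19615 + (-110 + 112)*(-108)) = -7221*(-19615 + 2*(-108)) = -7221*(-19615 - 216) = -7221*(-19831) = 143199651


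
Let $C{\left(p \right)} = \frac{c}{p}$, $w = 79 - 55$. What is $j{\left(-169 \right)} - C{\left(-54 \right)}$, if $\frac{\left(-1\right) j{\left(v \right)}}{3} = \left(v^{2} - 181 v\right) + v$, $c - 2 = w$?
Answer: $- \frac{4777448}{27} \approx -1.7694 \cdot 10^{5}$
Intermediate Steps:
$w = 24$
$c = 26$ ($c = 2 + 24 = 26$)
$j{\left(v \right)} = - 3 v^{2} + 540 v$ ($j{\left(v \right)} = - 3 \left(\left(v^{2} - 181 v\right) + v\right) = - 3 \left(v^{2} - 180 v\right) = - 3 v^{2} + 540 v$)
$C{\left(p \right)} = \frac{26}{p}$
$j{\left(-169 \right)} - C{\left(-54 \right)} = 3 \left(-169\right) \left(180 - -169\right) - \frac{26}{-54} = 3 \left(-169\right) \left(180 + 169\right) - 26 \left(- \frac{1}{54}\right) = 3 \left(-169\right) 349 - - \frac{13}{27} = -176943 + \frac{13}{27} = - \frac{4777448}{27}$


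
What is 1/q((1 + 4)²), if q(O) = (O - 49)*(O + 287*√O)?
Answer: -1/35040 ≈ -2.8539e-5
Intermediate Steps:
q(O) = (-49 + O)*(O + 287*√O)
1/q((1 + 4)²) = 1/(((1 + 4)²)² - 14063*√((1 + 4)²) - 49*(1 + 4)² + 287*((1 + 4)²)^(3/2)) = 1/((5²)² - 14063*√(5²) - 49*5² + 287*(5²)^(3/2)) = 1/(25² - 14063*√25 - 49*25 + 287*25^(3/2)) = 1/(625 - 14063*5 - 1225 + 287*125) = 1/(625 - 70315 - 1225 + 35875) = 1/(-35040) = -1/35040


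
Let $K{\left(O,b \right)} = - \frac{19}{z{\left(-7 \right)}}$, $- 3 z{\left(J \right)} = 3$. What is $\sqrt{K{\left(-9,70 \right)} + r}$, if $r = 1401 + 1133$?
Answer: $\sqrt{2553} \approx 50.527$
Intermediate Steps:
$z{\left(J \right)} = -1$ ($z{\left(J \right)} = \left(- \frac{1}{3}\right) 3 = -1$)
$r = 2534$
$K{\left(O,b \right)} = 19$ ($K{\left(O,b \right)} = - \frac{19}{-1} = \left(-19\right) \left(-1\right) = 19$)
$\sqrt{K{\left(-9,70 \right)} + r} = \sqrt{19 + 2534} = \sqrt{2553}$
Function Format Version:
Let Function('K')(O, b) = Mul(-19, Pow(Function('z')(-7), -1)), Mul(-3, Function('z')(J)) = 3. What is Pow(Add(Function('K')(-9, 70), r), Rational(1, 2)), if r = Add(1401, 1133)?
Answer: Pow(2553, Rational(1, 2)) ≈ 50.527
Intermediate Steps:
Function('z')(J) = -1 (Function('z')(J) = Mul(Rational(-1, 3), 3) = -1)
r = 2534
Function('K')(O, b) = 19 (Function('K')(O, b) = Mul(-19, Pow(-1, -1)) = Mul(-19, -1) = 19)
Pow(Add(Function('K')(-9, 70), r), Rational(1, 2)) = Pow(Add(19, 2534), Rational(1, 2)) = Pow(2553, Rational(1, 2))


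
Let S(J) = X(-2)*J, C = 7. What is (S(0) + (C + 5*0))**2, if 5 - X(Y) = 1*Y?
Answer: 49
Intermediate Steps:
X(Y) = 5 - Y
S(J) = 7*J (S(J) = (5 - 1*(-2))*J = (5 + 2)*J = 7*J)
(S(0) + (C + 5*0))**2 = (7*0 + (7 + 5*0))**2 = (0 + (7 + 0))**2 = (0 + 7)**2 = 7**2 = 49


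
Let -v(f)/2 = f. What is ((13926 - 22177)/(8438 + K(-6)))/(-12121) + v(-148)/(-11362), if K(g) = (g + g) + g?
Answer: -654688323/25208528540 ≈ -0.025971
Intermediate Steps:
K(g) = 3*g (K(g) = 2*g + g = 3*g)
v(f) = -2*f
((13926 - 22177)/(8438 + K(-6)))/(-12121) + v(-148)/(-11362) = ((13926 - 22177)/(8438 + 3*(-6)))/(-12121) - 2*(-148)/(-11362) = -8251/(8438 - 18)*(-1/12121) + 296*(-1/11362) = -8251/8420*(-1/12121) - 148/5681 = 8251/102058820 - 148/5681 = -654688323/25208528540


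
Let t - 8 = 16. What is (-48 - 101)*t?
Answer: -3576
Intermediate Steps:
t = 24 (t = 8 + 16 = 24)
(-48 - 101)*t = (-48 - 101)*24 = -149*24 = -3576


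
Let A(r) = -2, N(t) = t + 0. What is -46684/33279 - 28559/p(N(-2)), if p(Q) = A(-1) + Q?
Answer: 950228225/133116 ≈ 7138.3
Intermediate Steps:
N(t) = t
p(Q) = -2 + Q
-46684/33279 - 28559/p(N(-2)) = -46684/33279 - 28559/(-2 - 2) = -46684*1/33279 - 28559/(-4) = -46684/33279 - 28559*(-¼) = -46684/33279 + 28559/4 = 950228225/133116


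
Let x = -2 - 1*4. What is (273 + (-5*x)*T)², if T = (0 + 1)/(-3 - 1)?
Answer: 281961/4 ≈ 70490.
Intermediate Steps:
x = -6 (x = -2 - 4 = -6)
T = -¼ (T = 1/(-4) = 1*(-¼) = -¼ ≈ -0.25000)
(273 + (-5*x)*T)² = (273 - 5*(-6)*(-¼))² = (273 + 30*(-¼))² = (273 - 15/2)² = (531/2)² = 281961/4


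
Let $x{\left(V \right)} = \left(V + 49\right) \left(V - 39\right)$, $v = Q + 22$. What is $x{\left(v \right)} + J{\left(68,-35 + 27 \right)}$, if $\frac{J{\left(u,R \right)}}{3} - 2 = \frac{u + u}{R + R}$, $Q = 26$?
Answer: $\frac{1707}{2} \approx 853.5$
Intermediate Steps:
$v = 48$ ($v = 26 + 22 = 48$)
$J{\left(u,R \right)} = 6 + \frac{3 u}{R}$ ($J{\left(u,R \right)} = 6 + 3 \frac{u + u}{R + R} = 6 + 3 \frac{2 u}{2 R} = 6 + 3 \cdot 2 u \frac{1}{2 R} = 6 + 3 \frac{u}{R} = 6 + \frac{3 u}{R}$)
$x{\left(V \right)} = \left(-39 + V\right) \left(49 + V\right)$ ($x{\left(V \right)} = \left(49 + V\right) \left(-39 + V\right) = \left(-39 + V\right) \left(49 + V\right)$)
$x{\left(v \right)} + J{\left(68,-35 + 27 \right)} = \left(-1911 + 48^{2} + 10 \cdot 48\right) + \left(6 + 3 \cdot 68 \frac{1}{-35 + 27}\right) = \left(-1911 + 2304 + 480\right) + \left(6 + 3 \cdot 68 \frac{1}{-8}\right) = 873 + \left(6 + 3 \cdot 68 \left(- \frac{1}{8}\right)\right) = 873 + \left(6 - \frac{51}{2}\right) = 873 - \frac{39}{2} = \frac{1707}{2}$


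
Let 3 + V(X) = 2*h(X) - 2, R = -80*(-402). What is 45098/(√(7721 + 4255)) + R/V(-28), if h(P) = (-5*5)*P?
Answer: 2144/93 + 22549*√2994/2994 ≈ 435.15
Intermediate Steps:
R = 32160
h(P) = -25*P
V(X) = -5 - 50*X (V(X) = -3 + (2*(-25*X) - 2) = -3 + (-50*X - 2) = -3 + (-2 - 50*X) = -5 - 50*X)
45098/(√(7721 + 4255)) + R/V(-28) = 45098/(√(7721 + 4255)) + 32160/(-5 - 50*(-28)) = 45098/(√11976) + 32160/(-5 + 1400) = 45098/((2*√2994)) + 32160/1395 = 45098*(√2994/5988) + 32160*(1/1395) = 22549*√2994/2994 + 2144/93 = 2144/93 + 22549*√2994/2994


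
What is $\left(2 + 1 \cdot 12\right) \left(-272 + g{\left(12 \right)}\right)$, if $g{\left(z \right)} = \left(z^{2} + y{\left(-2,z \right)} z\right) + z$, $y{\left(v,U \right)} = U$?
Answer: $392$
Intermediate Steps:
$g{\left(z \right)} = z + 2 z^{2}$ ($g{\left(z \right)} = \left(z^{2} + z z\right) + z = \left(z^{2} + z^{2}\right) + z = 2 z^{2} + z = z + 2 z^{2}$)
$\left(2 + 1 \cdot 12\right) \left(-272 + g{\left(12 \right)}\right) = \left(2 + 1 \cdot 12\right) \left(-272 + 12 \left(1 + 2 \cdot 12\right)\right) = \left(2 + 12\right) \left(-272 + 12 \left(1 + 24\right)\right) = 14 \left(-272 + 12 \cdot 25\right) = 14 \left(-272 + 300\right) = 14 \cdot 28 = 392$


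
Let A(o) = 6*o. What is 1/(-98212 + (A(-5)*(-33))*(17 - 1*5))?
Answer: -1/86332 ≈ -1.1583e-5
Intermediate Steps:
1/(-98212 + (A(-5)*(-33))*(17 - 1*5)) = 1/(-98212 + ((6*(-5))*(-33))*(17 - 1*5)) = 1/(-98212 + (-30*(-33))*(17 - 5)) = 1/(-98212 + 990*12) = 1/(-98212 + 11880) = 1/(-86332) = -1/86332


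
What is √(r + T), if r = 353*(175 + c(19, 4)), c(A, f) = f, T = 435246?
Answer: √498433 ≈ 706.00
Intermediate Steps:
r = 63187 (r = 353*(175 + 4) = 353*179 = 63187)
√(r + T) = √(63187 + 435246) = √498433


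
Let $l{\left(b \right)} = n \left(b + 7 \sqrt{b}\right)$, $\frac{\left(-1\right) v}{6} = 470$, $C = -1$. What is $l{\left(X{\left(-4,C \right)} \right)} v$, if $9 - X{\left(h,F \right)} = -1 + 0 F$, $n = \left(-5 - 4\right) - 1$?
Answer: $282000 + 197400 \sqrt{10} \approx 9.0623 \cdot 10^{5}$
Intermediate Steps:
$v = -2820$ ($v = \left(-6\right) 470 = -2820$)
$n = -10$ ($n = -9 - 1 = -10$)
$X{\left(h,F \right)} = 10$ ($X{\left(h,F \right)} = 9 - \left(-1 + 0 F\right) = 9 - \left(-1 + 0\right) = 9 - -1 = 9 + 1 = 10$)
$l{\left(b \right)} = - 70 \sqrt{b} - 10 b$ ($l{\left(b \right)} = - 10 \left(b + 7 \sqrt{b}\right) = - 70 \sqrt{b} - 10 b$)
$l{\left(X{\left(-4,C \right)} \right)} v = \left(- 70 \sqrt{10} - 100\right) \left(-2820\right) = \left(-100 - 70 \sqrt{10}\right) \left(-2820\right) = 282000 + 197400 \sqrt{10}$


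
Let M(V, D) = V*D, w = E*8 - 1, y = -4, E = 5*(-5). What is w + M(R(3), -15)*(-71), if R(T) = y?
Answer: -4461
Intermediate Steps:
E = -25
R(T) = -4
w = -201 (w = -25*8 - 1 = -200 - 1 = -201)
M(V, D) = D*V
w + M(R(3), -15)*(-71) = -201 - 15*(-4)*(-71) = -201 + 60*(-71) = -201 - 4260 = -4461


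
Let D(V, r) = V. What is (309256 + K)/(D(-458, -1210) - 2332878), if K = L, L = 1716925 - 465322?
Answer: -1560859/2333336 ≈ -0.66894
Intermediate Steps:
L = 1251603
K = 1251603
(309256 + K)/(D(-458, -1210) - 2332878) = (309256 + 1251603)/(-458 - 2332878) = 1560859/(-2333336) = 1560859*(-1/2333336) = -1560859/2333336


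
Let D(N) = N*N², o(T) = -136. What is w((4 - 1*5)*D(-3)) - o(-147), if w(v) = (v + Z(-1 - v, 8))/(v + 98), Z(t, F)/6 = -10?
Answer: 16967/125 ≈ 135.74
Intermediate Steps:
Z(t, F) = -60 (Z(t, F) = 6*(-10) = -60)
D(N) = N³
w(v) = (-60 + v)/(98 + v) (w(v) = (v - 60)/(v + 98) = (-60 + v)/(98 + v))
w((4 - 1*5)*D(-3)) - o(-147) = (-60 + (4 - 1*5)*(-3)³)/(98 + (4 - 1*5)*(-3)³) - 1*(-136) = (-60 + (4 - 5)*(-27))/(98 + (4 - 5)*(-27)) + 136 = (-60 - 1*(-27))/(98 - 1*(-27)) + 136 = (-60 + 27)/(98 + 27) + 136 = -33/125 + 136 = 16967/125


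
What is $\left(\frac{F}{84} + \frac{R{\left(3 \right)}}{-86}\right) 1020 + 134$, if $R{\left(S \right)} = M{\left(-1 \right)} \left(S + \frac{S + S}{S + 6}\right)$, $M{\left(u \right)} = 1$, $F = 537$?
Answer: $\frac{1989979}{301} \approx 6611.2$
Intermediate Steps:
$R{\left(S \right)} = S + \frac{2 S}{6 + S}$ ($R{\left(S \right)} = 1 \left(S + \frac{S + S}{S + 6}\right) = 1 \left(S + \frac{2 S}{6 + S}\right) = S + \frac{2 S}{6 + S}$)
$\left(\frac{F}{84} + \frac{R{\left(3 \right)}}{-86}\right) 1020 + 134 = \left(\frac{537}{84} + \frac{3 \frac{1}{6 + 3} \left(8 + 3\right)}{-86}\right) 1020 + 134 = \left(537 \cdot \frac{1}{84} + 3 \cdot \frac{1}{9} \cdot 11 \left(- \frac{1}{86}\right)\right) 1020 + 134 = \left(\frac{179}{28} + 3 \cdot \frac{1}{9} \cdot 11 \left(- \frac{1}{86}\right)\right) 1020 + 134 = \left(\frac{179}{28} + \frac{11}{3} \left(- \frac{1}{86}\right)\right) 1020 + 134 = \left(\frac{179}{28} - \frac{11}{258}\right) 1020 + 134 = \frac{22937}{3612} \cdot 1020 + 134 = \frac{1949645}{301} + 134 = \frac{1989979}{301}$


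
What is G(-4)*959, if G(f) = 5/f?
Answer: -4795/4 ≈ -1198.8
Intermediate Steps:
G(-4)*959 = (5/(-4))*959 = (5*(-1/4))*959 = -5/4*959 = -4795/4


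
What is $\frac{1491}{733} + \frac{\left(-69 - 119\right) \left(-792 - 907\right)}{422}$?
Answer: $\frac{117379099}{154663} \approx 758.93$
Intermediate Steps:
$\frac{1491}{733} + \frac{\left(-69 - 119\right) \left(-792 - 907\right)}{422} = 1491 \cdot \frac{1}{733} + \left(-188\right) \left(-1699\right) \frac{1}{422} = \frac{1491}{733} + 319412 \cdot \frac{1}{422} = \frac{1491}{733} + \frac{159706}{211} = \frac{117379099}{154663}$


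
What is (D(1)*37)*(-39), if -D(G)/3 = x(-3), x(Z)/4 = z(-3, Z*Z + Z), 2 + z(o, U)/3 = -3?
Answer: -259740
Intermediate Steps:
z(o, U) = -15 (z(o, U) = -6 + 3*(-3) = -6 - 9 = -15)
x(Z) = -60 (x(Z) = 4*(-15) = -60)
D(G) = 180 (D(G) = -3*(-60) = 180)
(D(1)*37)*(-39) = (180*37)*(-39) = 6660*(-39) = -259740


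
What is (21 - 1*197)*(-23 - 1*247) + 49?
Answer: 47569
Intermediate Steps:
(21 - 1*197)*(-23 - 1*247) + 49 = (21 - 197)*(-23 - 247) + 49 = -176*(-270) + 49 = 47520 + 49 = 47569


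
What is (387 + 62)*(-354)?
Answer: -158946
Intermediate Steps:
(387 + 62)*(-354) = 449*(-354) = -158946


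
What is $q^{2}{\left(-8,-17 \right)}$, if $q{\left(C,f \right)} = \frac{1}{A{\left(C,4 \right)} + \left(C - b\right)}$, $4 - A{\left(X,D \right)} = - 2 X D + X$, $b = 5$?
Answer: $\frac{1}{4225} \approx 0.00023669$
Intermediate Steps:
$A{\left(X,D \right)} = 4 - X + 2 D X$ ($A{\left(X,D \right)} = 4 - \left(- 2 X D + X\right) = 4 - \left(- 2 D X + X\right) = 4 - \left(X - 2 D X\right) = 4 + \left(- X + 2 D X\right) = 4 - X + 2 D X$)
$q{\left(C,f \right)} = \frac{1}{-1 + 8 C}$ ($q{\left(C,f \right)} = \frac{1}{\left(4 - C + 2 \cdot 4 C\right) + \left(C - 5\right)} = \frac{1}{\left(4 - C + 8 C\right) + \left(C - 5\right)} = \frac{1}{\left(4 + 7 C\right) + \left(-5 + C\right)} = \frac{1}{-1 + 8 C}$)
$q^{2}{\left(-8,-17 \right)} = \left(\frac{1}{-1 + 8 \left(-8\right)}\right)^{2} = \left(\frac{1}{-1 - 64}\right)^{2} = \left(\frac{1}{-65}\right)^{2} = \left(- \frac{1}{65}\right)^{2} = \frac{1}{4225}$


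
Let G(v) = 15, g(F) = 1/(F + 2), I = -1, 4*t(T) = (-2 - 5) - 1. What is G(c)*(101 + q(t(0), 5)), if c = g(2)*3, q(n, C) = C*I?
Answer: 1440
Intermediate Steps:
t(T) = -2 (t(T) = ((-2 - 5) - 1)/4 = (-7 - 1)/4 = (¼)*(-8) = -2)
q(n, C) = -C (q(n, C) = C*(-1) = -C)
g(F) = 1/(2 + F)
c = ¾ (c = 3/(2 + 2) = 3/4 = (¼)*3 = ¾ ≈ 0.75000)
G(c)*(101 + q(t(0), 5)) = 15*(101 - 1*5) = 15*(101 - 5) = 15*96 = 1440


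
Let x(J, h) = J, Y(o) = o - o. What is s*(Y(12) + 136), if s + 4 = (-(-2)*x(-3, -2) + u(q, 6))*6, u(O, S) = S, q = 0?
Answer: -544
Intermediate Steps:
Y(o) = 0
s = -4 (s = -4 + (-(-2)*(-3) + 6)*6 = -4 + (-2*3 + 6)*6 = -4 + (-6 + 6)*6 = -4 + 0*6 = -4 + 0 = -4)
s*(Y(12) + 136) = -4*(0 + 136) = -4*136 = -544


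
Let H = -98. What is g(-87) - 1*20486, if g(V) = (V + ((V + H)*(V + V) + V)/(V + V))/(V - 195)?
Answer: -3851187/188 ≈ -20485.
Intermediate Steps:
g(V) = (V + (V + 2*V*(-98 + V))/(2*V))/(-195 + V) (g(V) = (V + ((V - 98)*(V + V) + V)/(V + V))/(V - 195) = (V + ((-98 + V)*(2*V) + V)/((2*V)))/(-195 + V) = (V + (2*V*(-98 + V) + V)*(1/(2*V)))/(-195 + V) = (V + (V + 2*V*(-98 + V))*(1/(2*V)))/(-195 + V) = (V + (V + 2*V*(-98 + V))/(2*V))/(-195 + V))
g(-87) - 1*20486 = (-195 + 4*(-87))/(2*(-195 - 87)) - 1*20486 = (½)*(-195 - 348)/(-282) - 20486 = (½)*(-1/282)*(-543) - 20486 = 181/188 - 20486 = -3851187/188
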